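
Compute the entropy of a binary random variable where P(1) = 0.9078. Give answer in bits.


H = -p*log2(p) - (1-p)*log2(1-p). -0.9078*log2(0.9078) = 0.126687; -0.0922*log2(0.0922) = 0.317084. H = 0.126687 + 0.317084 = 0.4438

0.4438 bits


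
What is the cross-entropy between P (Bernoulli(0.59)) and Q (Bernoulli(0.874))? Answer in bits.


H(P,Q) = -p*log2(q) - (1-p)*log2(1-q). -0.59*log2(0.874) = 0.114634; -0.41*log2(0.126) = 1.225287. H(P,Q) = 0.114634 + 1.225287 = 1.3399

1.3399 bits


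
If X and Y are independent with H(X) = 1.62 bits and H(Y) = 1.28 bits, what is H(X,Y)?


For independent variables, H(X,Y) = H(X) + H(Y) = 1.62 + 1.28 = 2.9

2.9 bits


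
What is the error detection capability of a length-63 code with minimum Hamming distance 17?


Detection capability = d_min - 1 = 17 - 1 = 16

16 errors


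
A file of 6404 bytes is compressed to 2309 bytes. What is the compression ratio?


Ratio = original / compressed = 6404 / 2309 = 2.7735

2.7735


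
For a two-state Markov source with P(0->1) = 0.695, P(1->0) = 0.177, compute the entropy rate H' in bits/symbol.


Stationary distribution: pi_0 = p10/(p01+p10) = 0.203, pi_1 = 0.797. Entropy rate H' = pi_0*H(p01) + pi_1*H(p10) = 0.203*0.8873 + 0.797*0.6735 = 0.7169

0.7169 bits/symbol


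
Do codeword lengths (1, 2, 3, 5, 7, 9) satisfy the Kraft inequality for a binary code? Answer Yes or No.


Kraft sum = sum(2^(-l_i)) = 0.916, need <= 1. Result: satisfied (a binary prefix-free code with these lengths exists)

Yes


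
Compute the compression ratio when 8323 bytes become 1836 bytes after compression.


Ratio = original / compressed = 8323 / 1836 = 4.5332

4.5332


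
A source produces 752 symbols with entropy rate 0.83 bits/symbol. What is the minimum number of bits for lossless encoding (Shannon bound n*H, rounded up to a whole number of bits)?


Minimum bits >= n * H = 752 * 0.83 = 624.16, rounded up to a whole number of bits = 625

625 bits


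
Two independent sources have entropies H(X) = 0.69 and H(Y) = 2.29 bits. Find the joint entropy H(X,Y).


For independent variables, H(X,Y) = H(X) + H(Y) = 0.69 + 2.29 = 2.98

2.98 bits


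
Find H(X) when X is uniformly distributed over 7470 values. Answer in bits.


H = log2(n) = log2(7470) = 12.8669

12.8669 bits


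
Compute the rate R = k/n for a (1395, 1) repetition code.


Rate = k/n = 1/1395

1/1395


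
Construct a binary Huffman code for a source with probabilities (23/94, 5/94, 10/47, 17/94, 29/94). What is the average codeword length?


Huffman construction (repeatedly merge the two least-probable nodes; each merge adds 1 bit to every symbol beneath it): 5/94 + 17/94 = 11/47; 10/47 + 11/47 = 21/47; 23/94 + 29/94 = 26/47; 21/47 + 26/47 = 1. Resulting codeword lengths (in the order the probabilities were given): (2, 3, 2, 3, 2). L_avg = sum(p_i * l_i) = 23/94*2 + 5/94*3 + 10/47*2 + 17/94*3 + 29/94*2 = 105/47 = 2.234

2.234 bits


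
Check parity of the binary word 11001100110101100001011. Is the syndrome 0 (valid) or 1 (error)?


Syndrome = XOR of all bits = 1 XOR 1 XOR 0 XOR 0 XOR 1 XOR 1 XOR 0 XOR 0 XOR 1 XOR 1 XOR 0 XOR 1 XOR 0 XOR 1 XOR 1 XOR 0 XOR 0 XOR 0 XOR 0 XOR 1 XOR 0 XOR 1 XOR 1 = 0

0


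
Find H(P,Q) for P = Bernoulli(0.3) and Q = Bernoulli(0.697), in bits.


H(P,Q) = -p*log2(q) - (1-p)*log2(1-q). -0.3*log2(0.697) = 0.156231; -0.7*log2(0.303) = 1.205827. H(P,Q) = 0.156231 + 1.205827 = 1.3621

1.3621 bits


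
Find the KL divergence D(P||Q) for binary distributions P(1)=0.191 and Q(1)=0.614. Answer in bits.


KL = p*log2(p/q) + (1-p)*log2((1-p)/(1-q)) = 0.191*log2(0.191/0.614) + 0.809*log2(0.809/0.386) = 0.5419

0.5419 bits


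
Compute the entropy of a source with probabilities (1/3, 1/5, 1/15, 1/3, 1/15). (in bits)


H = -sum(p_i * log2(p_i)). Terms: -(1/3)*log2(1/3) = 0.528321; -(1/5)*log2(1/5) = 0.464386; -(1/15)*log2(1/15) = 0.260459; -(1/3)*log2(1/3) = 0.528321; -(1/15)*log2(1/15) = 0.260459. H = 0.528321 + 0.464386 + 0.260459 + 0.528321 + 0.260459 = 2.0419

2.0419 bits


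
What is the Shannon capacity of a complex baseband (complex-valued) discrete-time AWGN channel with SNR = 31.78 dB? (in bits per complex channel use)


SNR_linear = 10^(31.78/10) = 1506.6071; C = log2(1 + SNR_linear) = log2(1 + 1506.6071) = 10.558

10.558 bits/channel use


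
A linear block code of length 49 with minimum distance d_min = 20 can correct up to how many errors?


Correction capability = floor((d-1)/2) = floor((20-1)/2) = 9

9 errors


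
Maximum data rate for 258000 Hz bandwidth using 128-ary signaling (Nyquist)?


Rate = 2 * B * log2(M) = 2 * 258000 * 7.0 = 3612000.0

3612000.0 bps


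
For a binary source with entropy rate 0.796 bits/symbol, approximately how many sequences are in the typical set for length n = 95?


log2|A_typical| = nH = 95 * 0.796 = 75.62, so |A_typical| ~ 2^75.62 = 5.806e+22

5.806e+22


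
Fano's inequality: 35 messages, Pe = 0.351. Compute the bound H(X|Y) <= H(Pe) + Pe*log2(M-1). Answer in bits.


H(Pe) = -Pe*log2(Pe) - (1-Pe)*log2(1-Pe) = -0.351*log2(0.351) - 0.649*log2(0.649) = 0.530170 + 0.404788 = 0.935. Pe*log2(M-1) = 0.351*log2(34) = 1.785699. Bound = H(Pe) + Pe*log2(M-1) = 0.530170 + 0.404788 + 1.785699 = 2.7207

2.7207 bits


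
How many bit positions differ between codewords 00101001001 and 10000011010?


Count differing positions: ^ . ^ . ^ . ^ . . ^ ^ = 6 differences

6


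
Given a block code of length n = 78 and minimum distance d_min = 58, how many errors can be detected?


Detection capability = d_min - 1 = 58 - 1 = 57

57 errors


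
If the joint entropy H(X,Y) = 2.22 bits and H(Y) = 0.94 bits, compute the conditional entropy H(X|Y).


H(X|Y) = H(X,Y) - H(Y) = 2.22 - 0.94 = 1.28

1.28 bits


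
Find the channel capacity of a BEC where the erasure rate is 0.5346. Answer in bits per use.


C = 1 - epsilon = 1 - 0.5346 = 0.4654

0.4654 bits


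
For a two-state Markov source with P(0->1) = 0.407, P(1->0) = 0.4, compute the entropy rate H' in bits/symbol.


Stationary distribution: pi_0 = p10/(p01+p10) = 0.4957, pi_1 = 0.5043. Entropy rate H' = pi_0*H(p01) + pi_1*H(p10) = 0.4957*0.9749 + 0.5043*0.971 = 0.9729

0.9729 bits/symbol


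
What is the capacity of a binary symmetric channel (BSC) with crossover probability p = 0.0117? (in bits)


H(p) = -p*log2(p) - (1-p)*log2(1-p) = -0.0117*log2(0.0117) - 0.9883*log2(0.9883) = 0.075083 + 0.016780 = 0.0919. C = 1 - H(p) = 1 - 0.0919 = 0.9081

0.9081 bits


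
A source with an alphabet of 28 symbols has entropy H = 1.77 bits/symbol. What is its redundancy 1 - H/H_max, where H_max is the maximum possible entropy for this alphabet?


H_max = log2(K) = log2(28) = 4.8074 bits/symbol. Redundancy = 1 - H/H_max = 1 - 1.77/4.8074 = 1 - 0.3682 = 0.6318

0.6318


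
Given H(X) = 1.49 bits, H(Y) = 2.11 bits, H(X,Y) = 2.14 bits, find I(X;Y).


I(X;Y) = H(X) + H(Y) - H(X,Y) = 1.49 + 2.11 - 2.14 = 1.46

1.46 bits


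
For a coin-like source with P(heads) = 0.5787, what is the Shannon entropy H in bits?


H = -p*log2(p) - (1-p)*log2(1-p). -0.5787*log2(0.5787) = 0.456659; -0.4213*log2(0.4213) = 0.525395. H = 0.456659 + 0.525395 = 0.9821

0.9821 bits


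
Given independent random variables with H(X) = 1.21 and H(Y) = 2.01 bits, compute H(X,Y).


For independent variables, H(X,Y) = H(X) + H(Y) = 1.21 + 2.01 = 3.22

3.22 bits


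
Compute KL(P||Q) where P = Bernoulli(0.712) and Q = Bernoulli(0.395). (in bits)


KL = p*log2(p/q) + (1-p)*log2((1-p)/(1-q)) = 0.712*log2(0.712/0.395) + 0.288*log2(0.288/0.605) = 0.2968

0.2968 bits


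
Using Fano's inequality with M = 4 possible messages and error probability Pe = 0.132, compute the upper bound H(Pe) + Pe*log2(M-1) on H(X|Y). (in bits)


H(Pe) = -Pe*log2(Pe) - (1-Pe)*log2(1-Pe) = -0.132*log2(0.132) - 0.868*log2(0.868) = 0.385624 + 0.177274 = 0.5629. Pe*log2(M-1) = 0.132*log2(3) = 0.209215. Bound = H(Pe) + Pe*log2(M-1) = 0.385624 + 0.177274 + 0.209215 = 0.7721

0.7721 bits


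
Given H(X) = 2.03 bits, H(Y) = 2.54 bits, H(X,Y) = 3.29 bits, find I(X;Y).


I(X;Y) = H(X) + H(Y) - H(X,Y) = 2.03 + 2.54 - 3.29 = 1.28

1.28 bits


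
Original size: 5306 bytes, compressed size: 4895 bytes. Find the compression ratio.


Ratio = original / compressed = 5306 / 4895 = 1.084

1.084


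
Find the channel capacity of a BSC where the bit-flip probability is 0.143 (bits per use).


H(p) = -p*log2(p) - (1-p)*log2(1-p) = -0.143*log2(0.143) - 0.857*log2(0.857) = 0.401246 + 0.190796 = 0.592. C = 1 - H(p) = 1 - 0.592 = 0.408

0.408 bits


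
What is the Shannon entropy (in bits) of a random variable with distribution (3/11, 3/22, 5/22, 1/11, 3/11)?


H = -sum(p_i * log2(p_i)). Terms: -(3/11)*log2(3/11) = 0.511219; -(3/22)*log2(3/22) = 0.391973; -(5/22)*log2(5/22) = 0.485796; -(1/11)*log2(1/11) = 0.314494; -(3/11)*log2(3/11) = 0.511219. H = 0.511219 + 0.391973 + 0.485796 + 0.314494 + 0.511219 = 2.2147

2.2147 bits


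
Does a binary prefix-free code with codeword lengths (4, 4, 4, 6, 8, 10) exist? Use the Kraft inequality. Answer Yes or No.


Kraft sum = sum(2^(-l_i)) = 0.208, need <= 1. Result: satisfied (a binary prefix-free code with these lengths exists)

Yes


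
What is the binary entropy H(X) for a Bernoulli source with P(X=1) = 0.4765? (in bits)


H = -p*log2(p) - (1-p)*log2(1-p). -0.4765*log2(0.4765) = 0.509594; -0.5235*log2(0.5235) = 0.488812. H = 0.509594 + 0.488812 = 0.9984

0.9984 bits


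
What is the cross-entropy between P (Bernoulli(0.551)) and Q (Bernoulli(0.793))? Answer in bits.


H(P,Q) = -p*log2(q) - (1-p)*log2(1-q). -0.551*log2(0.793) = 0.184369; -0.449*log2(0.207) = 1.020261. H(P,Q) = 0.184369 + 1.020261 = 1.2046

1.2046 bits


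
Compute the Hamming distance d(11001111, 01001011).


Count differing positions: ^ . . . . ^ . . = 2 differences

2


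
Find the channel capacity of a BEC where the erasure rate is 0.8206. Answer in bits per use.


C = 1 - epsilon = 1 - 0.8206 = 0.1794

0.1794 bits


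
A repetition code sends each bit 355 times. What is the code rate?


Rate = k/n = 1/355

1/355


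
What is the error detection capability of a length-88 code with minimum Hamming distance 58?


Detection capability = d_min - 1 = 58 - 1 = 57

57 errors


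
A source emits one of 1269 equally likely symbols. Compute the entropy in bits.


H = log2(n) = log2(1269) = 10.3095

10.3095 bits


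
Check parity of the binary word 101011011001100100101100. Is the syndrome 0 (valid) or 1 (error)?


Syndrome = XOR of all bits = 1 XOR 0 XOR 1 XOR 0 XOR 1 XOR 1 XOR 0 XOR 1 XOR 1 XOR 0 XOR 0 XOR 1 XOR 1 XOR 0 XOR 0 XOR 1 XOR 0 XOR 0 XOR 1 XOR 0 XOR 1 XOR 1 XOR 0 XOR 0 = 0

0


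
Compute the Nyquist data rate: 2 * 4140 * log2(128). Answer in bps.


Rate = 2 * B * log2(M) = 2 * 4140 * 7.0 = 57960.0

57960.0 bps


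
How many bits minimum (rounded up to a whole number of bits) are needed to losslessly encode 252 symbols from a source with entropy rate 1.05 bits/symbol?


Minimum bits >= n * H = 252 * 1.05 = 264.6, rounded up to a whole number of bits = 265

265 bits


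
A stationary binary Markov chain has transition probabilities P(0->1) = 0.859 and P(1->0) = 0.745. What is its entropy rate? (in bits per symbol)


Stationary distribution: pi_0 = p10/(p01+p10) = 0.4645, pi_1 = 0.5355. Entropy rate H' = pi_0*H(p01) + pi_1*H(p10) = 0.4645*0.5869 + 0.5355*0.8191 = 0.7112

0.7112 bits/symbol


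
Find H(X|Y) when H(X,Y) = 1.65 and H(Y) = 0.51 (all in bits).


H(X|Y) = H(X,Y) - H(Y) = 1.65 - 0.51 = 1.14

1.14 bits


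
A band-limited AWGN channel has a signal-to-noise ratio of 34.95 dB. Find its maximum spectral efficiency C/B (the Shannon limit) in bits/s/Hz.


SNR_linear = 10^(34.95/10) = 3126.0794; C/B = log2(1 + SNR_linear) = log2(1 + 3126.0794) = 11.6106

11.6106 bits/s/Hz


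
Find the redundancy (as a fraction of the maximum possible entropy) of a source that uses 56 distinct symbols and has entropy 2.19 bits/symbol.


H_max = log2(K) = log2(56) = 5.8074 bits/symbol. Redundancy = 1 - H/H_max = 1 - 2.19/5.8074 = 1 - 0.3771 = 0.6229

0.6229


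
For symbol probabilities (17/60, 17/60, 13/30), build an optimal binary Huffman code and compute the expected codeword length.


Huffman construction (repeatedly merge the two least-probable nodes; each merge adds 1 bit to every symbol beneath it): 17/60 + 17/60 = 17/30; 13/30 + 17/30 = 1. Resulting codeword lengths (in the order the probabilities were given): (2, 2, 1). L_avg = sum(p_i * l_i) = 17/60*2 + 17/60*2 + 13/30*1 = 47/30 = 1.5667

1.5667 bits


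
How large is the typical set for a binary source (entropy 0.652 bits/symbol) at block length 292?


log2|A_typical| = nH = 292 * 0.652 = 190.384, so |A_typical| ~ 2^190.384 = 2.048e+57

2.048e+57


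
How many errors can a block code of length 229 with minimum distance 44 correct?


Correction capability = floor((d-1)/2) = floor((44-1)/2) = 21

21 errors


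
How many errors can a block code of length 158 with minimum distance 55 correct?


Correction capability = floor((d-1)/2) = floor((55-1)/2) = 27

27 errors


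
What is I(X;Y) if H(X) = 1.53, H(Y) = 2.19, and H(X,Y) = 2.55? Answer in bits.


I(X;Y) = H(X) + H(Y) - H(X,Y) = 1.53 + 2.19 - 2.55 = 1.17

1.17 bits


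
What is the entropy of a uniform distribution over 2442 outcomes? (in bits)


H = log2(n) = log2(2442) = 11.2538

11.2538 bits


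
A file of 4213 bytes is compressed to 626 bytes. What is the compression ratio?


Ratio = original / compressed = 4213 / 626 = 6.73

6.73


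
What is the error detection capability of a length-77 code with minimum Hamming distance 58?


Detection capability = d_min - 1 = 58 - 1 = 57

57 errors


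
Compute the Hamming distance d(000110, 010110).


Count differing positions: . ^ . . . . = 1 differences

1


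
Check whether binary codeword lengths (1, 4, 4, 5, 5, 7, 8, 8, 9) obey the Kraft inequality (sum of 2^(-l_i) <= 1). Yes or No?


Kraft sum = sum(2^(-l_i)) = 0.7051, need <= 1. Result: satisfied (a binary prefix-free code with these lengths exists)

Yes


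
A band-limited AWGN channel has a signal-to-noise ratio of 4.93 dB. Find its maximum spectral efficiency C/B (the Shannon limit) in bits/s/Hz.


SNR_linear = 10^(4.93/10) = 3.1117; C/B = log2(1 + SNR_linear) = log2(1 + 3.1117) = 2.0397

2.0397 bits/s/Hz


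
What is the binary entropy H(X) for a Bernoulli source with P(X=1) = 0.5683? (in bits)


H = -p*log2(p) - (1-p)*log2(1-p). -0.5683*log2(0.5683) = 0.463321; -0.4317*log2(0.4317) = 0.523177. H = 0.463321 + 0.523177 = 0.9865

0.9865 bits


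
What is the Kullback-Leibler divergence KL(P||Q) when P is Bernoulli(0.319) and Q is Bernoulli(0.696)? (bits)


KL = p*log2(p/q) + (1-p)*log2((1-p)/(1-q)) = 0.319*log2(0.319/0.696) + 0.681*log2(0.681/0.304) = 0.4334

0.4334 bits


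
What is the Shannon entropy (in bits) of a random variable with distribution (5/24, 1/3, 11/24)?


H = -sum(p_i * log2(p_i)). Terms: -(5/24)*log2(5/24) = 0.471466; -(1/3)*log2(1/3) = 0.528321; -(11/24)*log2(11/24) = 0.515868. H = 0.471466 + 0.528321 + 0.515868 = 1.5157

1.5157 bits


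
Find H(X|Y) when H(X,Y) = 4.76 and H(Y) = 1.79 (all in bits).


H(X|Y) = H(X,Y) - H(Y) = 4.76 - 1.79 = 2.97

2.97 bits


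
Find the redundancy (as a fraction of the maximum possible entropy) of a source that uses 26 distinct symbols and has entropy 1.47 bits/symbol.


H_max = log2(K) = log2(26) = 4.7004 bits/symbol. Redundancy = 1 - H/H_max = 1 - 1.47/4.7004 = 1 - 0.3127 = 0.6873

0.6873


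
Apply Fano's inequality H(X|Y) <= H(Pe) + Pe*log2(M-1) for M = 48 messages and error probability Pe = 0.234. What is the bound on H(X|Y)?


H(Pe) = -Pe*log2(Pe) - (1-Pe)*log2(1-Pe) = -0.234*log2(0.234) - 0.766*log2(0.766) = 0.490328 + 0.294591 = 0.7849. Pe*log2(M-1) = 0.234*log2(47) = 1.299774. Bound = H(Pe) + Pe*log2(M-1) = 0.490328 + 0.294591 + 1.299774 = 2.0847

2.0847 bits


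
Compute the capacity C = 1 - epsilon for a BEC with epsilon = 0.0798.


C = 1 - epsilon = 1 - 0.0798 = 0.9202

0.9202 bits


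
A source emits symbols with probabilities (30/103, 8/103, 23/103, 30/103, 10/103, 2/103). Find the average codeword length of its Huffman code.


Huffman construction (repeatedly merge the two least-probable nodes; each merge adds 1 bit to every symbol beneath it): 2/103 + 8/103 = 10/103; 10/103 + 10/103 = 20/103; 20/103 + 23/103 = 43/103; 30/103 + 30/103 = 60/103; 43/103 + 60/103 = 1. Resulting codeword lengths (in the order the probabilities were given): (2, 4, 2, 2, 3, 4). L_avg = sum(p_i * l_i) = 30/103*2 + 8/103*4 + 23/103*2 + 30/103*2 + 10/103*3 + 2/103*4 = 236/103 = 2.2913

2.2913 bits


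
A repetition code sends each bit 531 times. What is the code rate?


Rate = k/n = 1/531

1/531


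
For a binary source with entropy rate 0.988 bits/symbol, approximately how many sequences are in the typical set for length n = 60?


log2|A_typical| = nH = 60 * 0.988 = 59.28, so |A_typical| ~ 2^59.28 = 6.999e+17

6.999e+17


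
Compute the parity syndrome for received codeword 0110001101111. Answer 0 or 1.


Syndrome = XOR of all bits = 0 XOR 1 XOR 1 XOR 0 XOR 0 XOR 0 XOR 1 XOR 1 XOR 0 XOR 1 XOR 1 XOR 1 XOR 1 = 0

0


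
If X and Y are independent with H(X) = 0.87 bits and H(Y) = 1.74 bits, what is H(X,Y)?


For independent variables, H(X,Y) = H(X) + H(Y) = 0.87 + 1.74 = 2.61

2.61 bits


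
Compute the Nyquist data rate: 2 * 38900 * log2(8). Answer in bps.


Rate = 2 * B * log2(M) = 2 * 38900 * 3.0 = 233400.0

233400.0 bps


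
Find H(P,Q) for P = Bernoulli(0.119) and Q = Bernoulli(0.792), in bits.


H(P,Q) = -p*log2(q) - (1-p)*log2(1-q). -0.119*log2(0.792) = 0.040035; -0.881*log2(0.208) = 1.995769. H(P,Q) = 0.040035 + 1.995769 = 2.0358

2.0358 bits


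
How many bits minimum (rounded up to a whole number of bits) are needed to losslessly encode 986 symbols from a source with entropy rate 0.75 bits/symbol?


Minimum bits >= n * H = 986 * 0.75 = 739.5, rounded up to a whole number of bits = 740

740 bits


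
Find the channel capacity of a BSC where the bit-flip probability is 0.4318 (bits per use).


H(p) = -p*log2(p) - (1-p)*log2(1-p) = -0.4318*log2(0.4318) - 0.5682*log2(0.5682) = 0.523154 + 0.463384 = 0.9865. C = 1 - H(p) = 1 - 0.9865 = 0.0135

0.0135 bits


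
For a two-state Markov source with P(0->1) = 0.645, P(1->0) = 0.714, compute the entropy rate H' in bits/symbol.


Stationary distribution: pi_0 = p10/(p01+p10) = 0.5254, pi_1 = 0.4746. Entropy rate H' = pi_0*H(p01) + pi_1*H(p10) = 0.5254*0.9385 + 0.4746*0.8635 = 0.9029

0.9029 bits/symbol


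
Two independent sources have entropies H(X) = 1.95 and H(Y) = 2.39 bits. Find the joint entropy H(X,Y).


For independent variables, H(X,Y) = H(X) + H(Y) = 1.95 + 2.39 = 4.34

4.34 bits


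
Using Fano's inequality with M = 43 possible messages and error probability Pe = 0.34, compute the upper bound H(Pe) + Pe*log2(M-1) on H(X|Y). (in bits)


H(Pe) = -Pe*log2(Pe) - (1-Pe)*log2(1-Pe) = -0.34*log2(0.34) - 0.66*log2(0.66) = 0.529174 + 0.395645 = 0.9248. Pe*log2(M-1) = 0.34*log2(42) = 1.833388. Bound = H(Pe) + Pe*log2(M-1) = 0.529174 + 0.395645 + 1.833388 = 2.7582

2.7582 bits


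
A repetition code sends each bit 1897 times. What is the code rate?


Rate = k/n = 1/1897

1/1897


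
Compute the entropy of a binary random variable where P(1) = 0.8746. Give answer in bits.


H = -p*log2(p) - (1-p)*log2(1-p). -0.8746*log2(0.8746) = 0.169064; -0.1254*log2(0.1254) = 0.375622. H = 0.169064 + 0.375622 = 0.5447

0.5447 bits


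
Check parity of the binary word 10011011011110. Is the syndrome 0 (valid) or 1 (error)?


Syndrome = XOR of all bits = 1 XOR 0 XOR 0 XOR 1 XOR 1 XOR 0 XOR 1 XOR 1 XOR 0 XOR 1 XOR 1 XOR 1 XOR 1 XOR 0 = 1

1


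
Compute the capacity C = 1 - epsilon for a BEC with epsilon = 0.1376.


C = 1 - epsilon = 1 - 0.1376 = 0.8624

0.8624 bits


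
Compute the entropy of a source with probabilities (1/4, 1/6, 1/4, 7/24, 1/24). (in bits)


H = -sum(p_i * log2(p_i)). Terms: -(1/4)*log2(1/4) = 0.500000; -(1/6)*log2(1/6) = 0.430827; -(1/4)*log2(1/4) = 0.500000; -(7/24)*log2(7/24) = 0.518469; -(1/24)*log2(1/24) = 0.191040. H = 0.500000 + 0.430827 + 0.500000 + 0.518469 + 0.191040 = 2.1403

2.1403 bits


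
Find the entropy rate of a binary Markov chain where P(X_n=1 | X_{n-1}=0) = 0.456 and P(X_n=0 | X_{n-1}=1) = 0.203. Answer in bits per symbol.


Stationary distribution: pi_0 = p10/(p01+p10) = 0.308, pi_1 = 0.692. Entropy rate H' = pi_0*H(p01) + pi_1*H(p10) = 0.308*0.9944 + 0.692*0.7279 = 0.81

0.81 bits/symbol


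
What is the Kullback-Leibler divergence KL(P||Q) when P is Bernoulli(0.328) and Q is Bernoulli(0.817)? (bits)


KL = p*log2(p/q) + (1-p)*log2((1-p)/(1-q)) = 0.328*log2(0.328/0.817) + 0.672*log2(0.672/0.183) = 0.8292

0.8292 bits


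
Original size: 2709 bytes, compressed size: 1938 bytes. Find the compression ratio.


Ratio = original / compressed = 2709 / 1938 = 1.3978

1.3978


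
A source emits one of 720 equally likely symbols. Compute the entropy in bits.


H = log2(n) = log2(720) = 9.4919

9.4919 bits


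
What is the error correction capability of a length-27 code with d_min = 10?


Correction capability = floor((d-1)/2) = floor((10-1)/2) = 4

4 errors


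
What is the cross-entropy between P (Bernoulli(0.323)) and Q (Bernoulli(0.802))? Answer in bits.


H(P,Q) = -p*log2(q) - (1-p)*log2(1-q). -0.323*log2(0.802) = 0.102819; -0.677*log2(0.198) = 1.581762. H(P,Q) = 0.102819 + 1.581762 = 1.6846

1.6846 bits


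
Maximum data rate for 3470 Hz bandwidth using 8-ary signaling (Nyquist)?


Rate = 2 * B * log2(M) = 2 * 3470 * 3.0 = 20820.0

20820.0 bps


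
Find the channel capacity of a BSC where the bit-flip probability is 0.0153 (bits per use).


H(p) = -p*log2(p) - (1-p)*log2(1-p) = -0.0153*log2(0.0153) - 0.9847*log2(0.9847) = 0.092264 + 0.021904 = 0.1142. C = 1 - H(p) = 1 - 0.1142 = 0.8858

0.8858 bits


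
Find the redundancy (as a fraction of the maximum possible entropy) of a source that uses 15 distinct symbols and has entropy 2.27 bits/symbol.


H_max = log2(K) = log2(15) = 3.9069 bits/symbol. Redundancy = 1 - H/H_max = 1 - 2.27/3.9069 = 1 - 0.581 = 0.419

0.419


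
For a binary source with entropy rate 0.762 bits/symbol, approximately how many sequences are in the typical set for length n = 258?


log2|A_typical| = nH = 258 * 0.762 = 196.596, so |A_typical| ~ 2^196.596 = 1.518e+59

1.518e+59


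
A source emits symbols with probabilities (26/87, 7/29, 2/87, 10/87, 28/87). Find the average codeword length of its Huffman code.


Huffman construction (repeatedly merge the two least-probable nodes; each merge adds 1 bit to every symbol beneath it): 2/87 + 10/87 = 4/29; 4/29 + 7/29 = 11/29; 26/87 + 28/87 = 18/29; 11/29 + 18/29 = 1. Resulting codeword lengths (in the order the probabilities were given): (2, 2, 3, 3, 2). L_avg = sum(p_i * l_i) = 26/87*2 + 7/29*2 + 2/87*3 + 10/87*3 + 28/87*2 = 62/29 = 2.1379

2.1379 bits


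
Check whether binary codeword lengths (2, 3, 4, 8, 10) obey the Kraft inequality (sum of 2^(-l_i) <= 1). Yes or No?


Kraft sum = sum(2^(-l_i)) = 0.4424, need <= 1. Result: satisfied (a binary prefix-free code with these lengths exists)

Yes


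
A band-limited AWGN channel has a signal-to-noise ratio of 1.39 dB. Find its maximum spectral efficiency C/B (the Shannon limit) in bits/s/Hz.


SNR_linear = 10^(1.39/10) = 1.3772; C/B = log2(1 + SNR_linear) = log2(1 + 1.3772) = 1.2493

1.2493 bits/s/Hz


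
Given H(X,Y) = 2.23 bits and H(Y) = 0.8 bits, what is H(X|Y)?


H(X|Y) = H(X,Y) - H(Y) = 2.23 - 0.8 = 1.43

1.43 bits


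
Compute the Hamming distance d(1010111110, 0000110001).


Count differing positions: ^ . ^ . . . ^ ^ ^ ^ = 6 differences

6


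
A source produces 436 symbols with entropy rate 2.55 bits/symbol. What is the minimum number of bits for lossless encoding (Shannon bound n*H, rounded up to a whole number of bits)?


Minimum bits >= n * H = 436 * 2.55 = 1111.8, rounded up to a whole number of bits = 1112

1112 bits


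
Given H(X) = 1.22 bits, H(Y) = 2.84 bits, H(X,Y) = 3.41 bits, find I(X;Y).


I(X;Y) = H(X) + H(Y) - H(X,Y) = 1.22 + 2.84 - 3.41 = 0.65

0.65 bits


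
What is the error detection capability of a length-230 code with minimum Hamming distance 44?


Detection capability = d_min - 1 = 44 - 1 = 43

43 errors


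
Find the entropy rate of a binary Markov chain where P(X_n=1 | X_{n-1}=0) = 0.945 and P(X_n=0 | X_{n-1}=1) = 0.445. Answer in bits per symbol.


Stationary distribution: pi_0 = p10/(p01+p10) = 0.3201, pi_1 = 0.6799. Entropy rate H' = pi_0*H(p01) + pi_1*H(p10) = 0.3201*0.3073 + 0.6799*0.9913 = 0.7723

0.7723 bits/symbol


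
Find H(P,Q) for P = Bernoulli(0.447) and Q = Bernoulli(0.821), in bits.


H(P,Q) = -p*log2(q) - (1-p)*log2(1-q). -0.447*log2(0.821) = 0.127192; -0.553*log2(0.179) = 1.372529. H(P,Q) = 0.127192 + 1.372529 = 1.4997

1.4997 bits


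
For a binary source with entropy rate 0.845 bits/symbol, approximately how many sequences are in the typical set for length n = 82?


log2|A_typical| = nH = 82 * 0.845 = 69.29, so |A_typical| ~ 2^69.29 = 7.217e+20

7.217e+20


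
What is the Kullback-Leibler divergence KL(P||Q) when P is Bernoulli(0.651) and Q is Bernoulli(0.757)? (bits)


KL = p*log2(p/q) + (1-p)*log2((1-p)/(1-q)) = 0.651*log2(0.651/0.757) + 0.349*log2(0.349/0.243) = 0.0406

0.0406 bits


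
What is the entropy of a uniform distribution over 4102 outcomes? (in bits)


H = log2(n) = log2(4102) = 12.0021

12.0021 bits


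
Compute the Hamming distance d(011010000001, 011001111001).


Count differing positions: . . . . ^ ^ ^ ^ ^ . . . = 5 differences

5


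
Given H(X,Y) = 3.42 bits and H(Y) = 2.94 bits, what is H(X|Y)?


H(X|Y) = H(X,Y) - H(Y) = 3.42 - 2.94 = 0.48

0.48 bits


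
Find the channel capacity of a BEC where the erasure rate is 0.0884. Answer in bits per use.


C = 1 - epsilon = 1 - 0.0884 = 0.9116

0.9116 bits


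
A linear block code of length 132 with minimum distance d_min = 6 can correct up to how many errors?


Correction capability = floor((d-1)/2) = floor((6-1)/2) = 2

2 errors


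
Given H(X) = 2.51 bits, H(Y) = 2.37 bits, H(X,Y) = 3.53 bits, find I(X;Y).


I(X;Y) = H(X) + H(Y) - H(X,Y) = 2.51 + 2.37 - 3.53 = 1.35

1.35 bits


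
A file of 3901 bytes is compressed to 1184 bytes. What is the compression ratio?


Ratio = original / compressed = 3901 / 1184 = 3.2948

3.2948


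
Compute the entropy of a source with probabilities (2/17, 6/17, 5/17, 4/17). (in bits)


H = -sum(p_i * log2(p_i)). Terms: -(2/17)*log2(2/17) = 0.363231; -(6/17)*log2(6/17) = 0.530294; -(5/17)*log2(5/17) = 0.519275; -(4/17)*log2(4/17) = 0.491168. H = 0.363231 + 0.530294 + 0.519275 + 0.491168 = 1.904

1.904 bits


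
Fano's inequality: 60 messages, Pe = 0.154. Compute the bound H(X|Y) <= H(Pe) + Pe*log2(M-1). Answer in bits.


H(Pe) = -Pe*log2(Pe) - (1-Pe)*log2(1-Pe) = -0.154*log2(0.154) - 0.846*log2(0.846) = 0.415646 + 0.204115 = 0.6198. Pe*log2(M-1) = 0.154*log2(59) = 0.905927. Bound = H(Pe) + Pe*log2(M-1) = 0.415646 + 0.204115 + 0.905927 = 1.5257

1.5257 bits


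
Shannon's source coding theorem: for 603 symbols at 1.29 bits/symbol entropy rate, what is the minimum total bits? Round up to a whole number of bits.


Minimum bits >= n * H = 603 * 1.29 = 777.87, rounded up to a whole number of bits = 778

778 bits


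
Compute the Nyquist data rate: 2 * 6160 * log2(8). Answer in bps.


Rate = 2 * B * log2(M) = 2 * 6160 * 3.0 = 36960.0

36960.0 bps


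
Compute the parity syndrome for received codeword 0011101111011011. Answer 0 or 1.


Syndrome = XOR of all bits = 0 XOR 0 XOR 1 XOR 1 XOR 1 XOR 0 XOR 1 XOR 1 XOR 1 XOR 1 XOR 0 XOR 1 XOR 1 XOR 0 XOR 1 XOR 1 = 1

1


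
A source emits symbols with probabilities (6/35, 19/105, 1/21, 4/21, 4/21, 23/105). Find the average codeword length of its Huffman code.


Huffman construction (repeatedly merge the two least-probable nodes; each merge adds 1 bit to every symbol beneath it): 1/21 + 6/35 = 23/105; 19/105 + 4/21 = 13/35; 4/21 + 23/105 = 43/105; 23/105 + 13/35 = 62/105; 43/105 + 62/105 = 1. Resulting codeword lengths (in the order the probabilities were given): (3, 3, 3, 3, 2, 2). L_avg = sum(p_i * l_i) = 6/35*3 + 19/105*3 + 1/21*3 + 4/21*3 + 4/21*2 + 23/105*2 = 272/105 = 2.5905

2.5905 bits


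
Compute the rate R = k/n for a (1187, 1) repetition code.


Rate = k/n = 1/1187

1/1187


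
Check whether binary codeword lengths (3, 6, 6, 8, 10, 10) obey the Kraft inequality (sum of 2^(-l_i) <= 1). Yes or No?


Kraft sum = sum(2^(-l_i)) = 0.1621, need <= 1. Result: satisfied (a binary prefix-free code with these lengths exists)

Yes


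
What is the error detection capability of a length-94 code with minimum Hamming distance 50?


Detection capability = d_min - 1 = 50 - 1 = 49

49 errors


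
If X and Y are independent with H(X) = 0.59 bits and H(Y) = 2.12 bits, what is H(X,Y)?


For independent variables, H(X,Y) = H(X) + H(Y) = 0.59 + 2.12 = 2.71

2.71 bits


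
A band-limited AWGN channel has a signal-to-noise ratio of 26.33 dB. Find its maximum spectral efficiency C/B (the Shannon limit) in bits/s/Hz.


SNR_linear = 10^(26.33/10) = 429.5364; C/B = log2(1 + SNR_linear) = log2(1 + 429.5364) = 8.75

8.75 bits/s/Hz


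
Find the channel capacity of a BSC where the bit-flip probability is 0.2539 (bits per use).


H(p) = -p*log2(p) - (1-p)*log2(1-p) = -0.2539*log2(0.2539) - 0.7461*log2(0.7461) = 0.502130 + 0.315271 = 0.8174. C = 1 - H(p) = 1 - 0.8174 = 0.1826

0.1826 bits


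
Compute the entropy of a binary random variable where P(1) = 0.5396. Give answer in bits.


H = -p*log2(p) - (1-p)*log2(1-p). -0.5396*log2(0.5396) = 0.480264; -0.4604*log2(0.4604) = 0.515206. H = 0.480264 + 0.515206 = 0.9955

0.9955 bits


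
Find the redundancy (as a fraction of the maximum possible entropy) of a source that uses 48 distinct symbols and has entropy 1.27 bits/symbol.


H_max = log2(K) = log2(48) = 5.585 bits/symbol. Redundancy = 1 - H/H_max = 1 - 1.27/5.585 = 1 - 0.2274 = 0.7726

0.7726


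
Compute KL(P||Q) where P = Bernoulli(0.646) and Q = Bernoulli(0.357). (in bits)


KL = p*log2(p/q) + (1-p)*log2((1-p)/(1-q)) = 0.646*log2(0.646/0.357) + 0.354*log2(0.354/0.643) = 0.2479

0.2479 bits


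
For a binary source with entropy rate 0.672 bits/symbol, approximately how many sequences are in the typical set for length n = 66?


log2|A_typical| = nH = 66 * 0.672 = 44.352, so |A_typical| ~ 2^44.352 = 2.245e+13

2.245e+13


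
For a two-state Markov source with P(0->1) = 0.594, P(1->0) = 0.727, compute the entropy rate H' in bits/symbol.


Stationary distribution: pi_0 = p10/(p01+p10) = 0.5503, pi_1 = 0.4497. Entropy rate H' = pi_0*H(p01) + pi_1*H(p10) = 0.5503*0.9744 + 0.4497*0.8457 = 0.9165

0.9165 bits/symbol


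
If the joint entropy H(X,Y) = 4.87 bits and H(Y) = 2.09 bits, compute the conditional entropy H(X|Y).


H(X|Y) = H(X,Y) - H(Y) = 4.87 - 2.09 = 2.78

2.78 bits


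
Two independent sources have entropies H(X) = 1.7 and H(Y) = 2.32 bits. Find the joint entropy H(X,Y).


For independent variables, H(X,Y) = H(X) + H(Y) = 1.7 + 2.32 = 4.02

4.02 bits


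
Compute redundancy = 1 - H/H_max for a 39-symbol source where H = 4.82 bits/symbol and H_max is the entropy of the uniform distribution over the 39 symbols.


H_max = log2(K) = log2(39) = 5.2854 bits/symbol. Redundancy = 1 - H/H_max = 1 - 4.82/5.2854 = 1 - 0.9119 = 0.0881

0.0881


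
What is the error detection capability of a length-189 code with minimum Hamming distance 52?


Detection capability = d_min - 1 = 52 - 1 = 51

51 errors


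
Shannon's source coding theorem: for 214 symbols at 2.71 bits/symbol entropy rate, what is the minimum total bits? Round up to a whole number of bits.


Minimum bits >= n * H = 214 * 2.71 = 579.94, rounded up to a whole number of bits = 580

580 bits


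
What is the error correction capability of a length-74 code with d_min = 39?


Correction capability = floor((d-1)/2) = floor((39-1)/2) = 19

19 errors


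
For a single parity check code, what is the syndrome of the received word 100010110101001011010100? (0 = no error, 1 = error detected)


Syndrome = XOR of all bits = 1 XOR 0 XOR 0 XOR 0 XOR 1 XOR 0 XOR 1 XOR 1 XOR 0 XOR 1 XOR 0 XOR 1 XOR 0 XOR 0 XOR 1 XOR 0 XOR 1 XOR 1 XOR 0 XOR 1 XOR 0 XOR 1 XOR 0 XOR 0 = 1

1


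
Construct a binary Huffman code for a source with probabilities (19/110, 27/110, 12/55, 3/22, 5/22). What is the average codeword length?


Huffman construction (repeatedly merge the two least-probable nodes; each merge adds 1 bit to every symbol beneath it): 3/22 + 19/110 = 17/55; 12/55 + 5/22 = 49/110; 27/110 + 17/55 = 61/110; 49/110 + 61/110 = 1. Resulting codeword lengths (in the order the probabilities were given): (3, 2, 2, 3, 2). L_avg = sum(p_i * l_i) = 19/110*3 + 27/110*2 + 12/55*2 + 3/22*3 + 5/22*2 = 127/55 = 2.3091

2.3091 bits


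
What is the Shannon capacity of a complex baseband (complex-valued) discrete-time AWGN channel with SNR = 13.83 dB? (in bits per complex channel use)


SNR_linear = 10^(13.83/10) = 24.1546; C = log2(1 + SNR_linear) = log2(1 + 24.1546) = 4.6528

4.6528 bits/channel use


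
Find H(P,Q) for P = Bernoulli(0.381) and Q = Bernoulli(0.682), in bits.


H(P,Q) = -p*log2(q) - (1-p)*log2(1-q). -0.381*log2(0.682) = 0.210372; -0.619*log2(0.318) = 1.023146. H(P,Q) = 0.210372 + 1.023146 = 1.2335

1.2335 bits


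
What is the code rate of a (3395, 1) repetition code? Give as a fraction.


Rate = k/n = 1/3395

1/3395


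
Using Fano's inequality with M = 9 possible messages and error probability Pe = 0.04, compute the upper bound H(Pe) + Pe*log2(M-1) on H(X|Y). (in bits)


H(Pe) = -Pe*log2(Pe) - (1-Pe)*log2(1-Pe) = -0.04*log2(0.04) - 0.96*log2(0.96) = 0.185754 + 0.056538 = 0.2423. Pe*log2(M-1) = 0.04*log2(8) = 0.120000. Bound = H(Pe) + Pe*log2(M-1) = 0.185754 + 0.056538 + 0.120000 = 0.3623

0.3623 bits


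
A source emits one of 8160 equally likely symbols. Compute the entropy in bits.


H = log2(n) = log2(8160) = 12.9944

12.9944 bits


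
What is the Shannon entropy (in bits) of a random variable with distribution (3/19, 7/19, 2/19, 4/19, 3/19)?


H = -sum(p_i * log2(p_i)). Terms: -(3/19)*log2(3/19) = 0.420468; -(7/19)*log2(7/19) = 0.530737; -(2/19)*log2(2/19) = 0.341887; -(4/19)*log2(4/19) = 0.473248; -(3/19)*log2(3/19) = 0.420468. H = 0.420468 + 0.530737 + 0.341887 + 0.473248 + 0.420468 = 2.1868

2.1868 bits


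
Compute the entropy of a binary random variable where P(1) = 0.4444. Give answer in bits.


H = -p*log2(p) - (1-p)*log2(1-p). -0.4444*log2(0.4444) = 0.519979; -0.5556*log2(0.5556) = 0.471083. H = 0.519979 + 0.471083 = 0.9911

0.9911 bits


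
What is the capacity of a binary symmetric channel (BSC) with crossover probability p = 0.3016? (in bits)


H(p) = -p*log2(p) - (1-p)*log2(1-p) = -0.3016*log2(0.3016) - 0.6984*log2(0.6984) = 0.521554 + 0.361684 = 0.8832. C = 1 - H(p) = 1 - 0.8832 = 0.1168

0.1168 bits


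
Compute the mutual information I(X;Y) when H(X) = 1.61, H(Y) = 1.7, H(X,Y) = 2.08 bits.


I(X;Y) = H(X) + H(Y) - H(X,Y) = 1.61 + 1.7 - 2.08 = 1.23

1.23 bits


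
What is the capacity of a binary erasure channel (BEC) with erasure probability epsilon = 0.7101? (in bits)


C = 1 - epsilon = 1 - 0.7101 = 0.2899

0.2899 bits


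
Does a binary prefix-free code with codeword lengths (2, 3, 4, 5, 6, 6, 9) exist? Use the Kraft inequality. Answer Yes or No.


Kraft sum = sum(2^(-l_i)) = 0.502, need <= 1. Result: satisfied (a binary prefix-free code with these lengths exists)

Yes


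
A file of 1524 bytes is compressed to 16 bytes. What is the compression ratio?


Ratio = original / compressed = 1524 / 16 = 95.25

95.25


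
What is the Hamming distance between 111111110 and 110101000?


Count differing positions: . . ^ . ^ . ^ ^ . = 4 differences

4


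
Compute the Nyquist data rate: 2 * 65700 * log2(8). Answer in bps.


Rate = 2 * B * log2(M) = 2 * 65700 * 3.0 = 394200.0

394200.0 bps


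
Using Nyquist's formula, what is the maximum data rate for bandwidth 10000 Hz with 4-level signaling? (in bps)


Rate = 2 * B * log2(M) = 2 * 10000 * 2.0 = 40000.0

40000.0 bps


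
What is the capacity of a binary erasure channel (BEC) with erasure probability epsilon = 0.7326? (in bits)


C = 1 - epsilon = 1 - 0.7326 = 0.2674

0.2674 bits


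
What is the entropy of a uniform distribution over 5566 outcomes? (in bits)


H = log2(n) = log2(5566) = 12.4424

12.4424 bits


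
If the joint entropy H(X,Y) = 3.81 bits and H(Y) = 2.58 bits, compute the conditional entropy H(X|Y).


H(X|Y) = H(X,Y) - H(Y) = 3.81 - 2.58 = 1.23

1.23 bits


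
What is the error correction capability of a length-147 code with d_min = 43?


Correction capability = floor((d-1)/2) = floor((43-1)/2) = 21

21 errors


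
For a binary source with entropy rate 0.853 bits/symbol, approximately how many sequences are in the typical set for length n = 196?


log2|A_typical| = nH = 196 * 0.853 = 167.188, so |A_typical| ~ 2^167.188 = 2.131e+50

2.131e+50


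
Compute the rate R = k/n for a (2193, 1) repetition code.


Rate = k/n = 1/2193

1/2193


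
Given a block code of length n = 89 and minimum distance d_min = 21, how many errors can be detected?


Detection capability = d_min - 1 = 21 - 1 = 20

20 errors


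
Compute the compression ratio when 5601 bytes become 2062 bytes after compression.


Ratio = original / compressed = 5601 / 2062 = 2.7163

2.7163


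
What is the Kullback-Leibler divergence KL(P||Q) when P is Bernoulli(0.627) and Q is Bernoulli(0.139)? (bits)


KL = p*log2(p/q) + (1-p)*log2((1-p)/(1-q)) = 0.627*log2(0.627/0.139) + 0.373*log2(0.373/0.861) = 0.9126

0.9126 bits


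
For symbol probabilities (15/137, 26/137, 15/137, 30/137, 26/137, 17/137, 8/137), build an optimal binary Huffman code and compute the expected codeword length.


Huffman construction (repeatedly merge the two least-probable nodes; each merge adds 1 bit to every symbol beneath it): 8/137 + 15/137 = 23/137; 15/137 + 17/137 = 32/137; 23/137 + 26/137 = 49/137; 26/137 + 30/137 = 56/137; 32/137 + 49/137 = 81/137; 56/137 + 81/137 = 1. Resulting codeword lengths (in the order the probabilities were given): (4, 3, 3, 2, 2, 3, 4). L_avg = sum(p_i * l_i) = 15/137*4 + 26/137*3 + 15/137*3 + 30/137*2 + 26/137*2 + 17/137*3 + 8/137*4 = 378/137 = 2.7591

2.7591 bits


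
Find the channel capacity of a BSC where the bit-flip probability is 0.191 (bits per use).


H(p) = -p*log2(p) - (1-p)*log2(1-p) = -0.191*log2(0.191) - 0.809*log2(0.809) = 0.456176 + 0.247383 = 0.7036. C = 1 - H(p) = 1 - 0.7036 = 0.2964

0.2964 bits


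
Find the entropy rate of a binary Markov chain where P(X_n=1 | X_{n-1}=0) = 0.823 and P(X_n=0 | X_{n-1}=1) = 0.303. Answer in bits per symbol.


Stationary distribution: pi_0 = p10/(p01+p10) = 0.2691, pi_1 = 0.7309. Entropy rate H' = pi_0*H(p01) + pi_1*H(p10) = 0.2691*0.6735 + 0.7309*0.8849 = 0.828

0.828 bits/symbol


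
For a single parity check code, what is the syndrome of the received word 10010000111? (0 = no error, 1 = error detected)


Syndrome = XOR of all bits = 1 XOR 0 XOR 0 XOR 1 XOR 0 XOR 0 XOR 0 XOR 0 XOR 1 XOR 1 XOR 1 = 1

1


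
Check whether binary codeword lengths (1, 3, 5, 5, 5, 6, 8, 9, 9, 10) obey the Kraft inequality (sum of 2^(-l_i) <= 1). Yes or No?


Kraft sum = sum(2^(-l_i)) = 0.7432, need <= 1. Result: satisfied (a binary prefix-free code with these lengths exists)

Yes
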